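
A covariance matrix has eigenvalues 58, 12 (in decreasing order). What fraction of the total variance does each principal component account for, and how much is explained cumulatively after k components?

Step 1 — total variance = trace(Sigma) = Σ λ_i = 58 + 12 = 70.

Step 2 — fraction explained by component i = λ_i / Σ λ:
  PC1: 58/70 = 0.8286
  PC2: 12/70 = 0.1714

Step 3 — cumulative fraction after k components = (λ_1 + ... + λ_k) / Σ λ:
  k = 1: 58/70 = 0.8286
  k = 2: (58 + 12)/70 = 70/70 = 1

Summary (fraction, with percent):

explained: PC1 0.8286 (82.86%), PC2 0.1714 (17.14%);  cumulative: 0.8286, 1


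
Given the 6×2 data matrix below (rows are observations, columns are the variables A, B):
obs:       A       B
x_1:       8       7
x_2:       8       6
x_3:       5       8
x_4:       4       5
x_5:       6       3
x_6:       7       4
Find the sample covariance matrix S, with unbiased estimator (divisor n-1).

Step 1 — column means:
  mean(A) = (8 + 8 + 5 + 4 + 6 + 7) / 6 = 38/6 = 6.3333
  mean(B) = (7 + 6 + 8 + 5 + 3 + 4) / 6 = 33/6 = 5.5

Step 2 — sample covariance S[i,j] = (1/(n-1)) · Σ_k (x_{k,i} - mean_i) · (x_{k,j} - mean_j), with n-1 = 5.
  S[A,A] = ((1.6667)·(1.6667) + (1.6667)·(1.6667) + (-1.3333)·(-1.3333) + (-2.3333)·(-2.3333) + (-0.3333)·(-0.3333) + (0.6667)·(0.6667)) / 5 = 13.3333/5 = 2.6667
  S[A,B] = ((1.6667)·(1.5) + (1.6667)·(0.5) + (-1.3333)·(2.5) + (-2.3333)·(-0.5) + (-0.3333)·(-2.5) + (0.6667)·(-1.5)) / 5 = 1/5 = 0.2
  S[B,B] = ((1.5)·(1.5) + (0.5)·(0.5) + (2.5)·(2.5) + (-0.5)·(-0.5) + (-2.5)·(-2.5) + (-1.5)·(-1.5)) / 5 = 17.5/5 = 3.5

S is symmetric (S[j,i] = S[i,j]). Assembling:

S = [[2.6667, 0.2],
 [0.2, 3.5]]


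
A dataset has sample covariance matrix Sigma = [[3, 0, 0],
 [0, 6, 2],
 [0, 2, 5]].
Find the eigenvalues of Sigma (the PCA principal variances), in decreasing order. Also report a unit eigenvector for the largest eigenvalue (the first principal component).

Step 1 — characteristic polynomial p(λ) = det(λI - Sigma) = λ³ - tr·λ² + c_1·λ - det, where tr = trace, c_1 = sum of the principal 2×2 minors, det = det(Sigma):
  tr = 3 + 6 + 5 = 14,
  c_1 = (3·6 - (0)²) + (3·5 - (0)²) + (6·5 - (2)²) = 18 + 15 + 26 = 59,
  det = 3·(6·5 - (2)²) - (0)·((0)·5 - (2)·(0)) + (0)·((0)·(2) - 6·(0)) = 3·(26) - (0)·(0) + (0)·(0) = 78.
  So p(λ) = λ³ - 14λ² + 59λ - 78.
Step 2 — look for an integer root (rational root theorem: any rational root is an integer divisor of 78). Testing λ = 3:
  p(3) = 27 - 126 + 177 - 78 = 0  ✓
  Dividing out (λ - 3): p(λ) = (λ - 3)(λ² - 11λ + 26).
Step 3 — remaining eigenvalues from the quadratic λ² - 11λ + 26 = 0:
  Δ = 11² - 4·26 = 121 - 104 = 17,  λ = (11 ± √17)/2 = (11 ± 4.1231)/2 ≈ 7.5616 or 3.4384.
  Sorted: λ_1 = 7.5616,  λ_2 = 3.4384,  λ_3 = 3  (check: sum = 14 = tr ✓).

Step 4 — unit eigenvector for λ_1 ≈ 7.5616: v spans the null space of (Sigma - λ_1 I), whose rows are
  r_1 = (-4.5616, 0, 0),  r_2 = (0, -1.5616, 2),  r_3 = (0, 2, -2.5616).
  v is orthogonal to every row, so take v ∝ r_1 × r_2 = ((0)·(2) - (0)·(-1.5616), (0)·(0) - (-4.5616)·(2), (-4.5616)·(-1.5616) - (0)·(0)) ≈ (0, 9.1231, 7.1231).
  Let u = (0, 9.1231, 7.1231).
  ||u|| = √((0)² + (9.1231)² + (7.1231)²) = √(133.9697) ≈ 11.5745,  v_1 = u/||u|| ≈ (0, 0.7882, 0.6154) (||v_1|| = 1).

λ_1 = 7.5616,  λ_2 = 3.4384,  λ_3 = 3;  v_1 ≈ (0, 0.7882, 0.6154)


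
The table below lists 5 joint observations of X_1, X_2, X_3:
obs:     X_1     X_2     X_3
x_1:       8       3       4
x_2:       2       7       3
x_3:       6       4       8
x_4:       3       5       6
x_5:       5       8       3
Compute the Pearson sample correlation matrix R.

Step 1 — column means:
  mean(X_1) = (8 + 2 + 6 + 3 + 5) / 5 = 24/5 = 4.8
  mean(X_2) = (3 + 7 + 4 + 5 + 8) / 5 = 27/5 = 5.4
  mean(X_3) = (4 + 3 + 8 + 6 + 3) / 5 = 24/5 = 4.8

Step 2 — sample variances and covariances s[i,j] = (1/(n-1)) · Σ_k (x_{k,i} - mean_i) · (x_{k,j} - mean_j), with n-1 = 4:
  s[X_1,X_1] = ((3.2)·(3.2) + (-2.8)·(-2.8) + (1.2)·(1.2) + (-1.8)·(-1.8) + (0.2)·(0.2)) / 4 = 22.8/4 = 5.7
  s[X_1,X_2] = ((3.2)·(-2.4) + (-2.8)·(1.6) + (1.2)·(-1.4) + (-1.8)·(-0.4) + (0.2)·(2.6)) / 4 = -12.6/4 = -3.15
  s[X_1,X_3] = ((3.2)·(-0.8) + (-2.8)·(-1.8) + (1.2)·(3.2) + (-1.8)·(1.2) + (0.2)·(-1.8)) / 4 = 3.8/4 = 0.95
  s[X_2,X_2] = ((-2.4)·(-2.4) + (1.6)·(1.6) + (-1.4)·(-1.4) + (-0.4)·(-0.4) + (2.6)·(2.6)) / 4 = 17.2/4 = 4.3
  s[X_2,X_3] = ((-2.4)·(-0.8) + (1.6)·(-1.8) + (-1.4)·(3.2) + (-0.4)·(1.2) + (2.6)·(-1.8)) / 4 = -10.6/4 = -2.65
  s[X_3,X_3] = ((-0.8)·(-0.8) + (-1.8)·(-1.8) + (3.2)·(3.2) + (1.2)·(1.2) + (-1.8)·(-1.8)) / 4 = 18.8/4 = 4.7
  Sample standard deviations s_i = √(s[i,i]):
  s(X_1) = √(5.7) = 2.3875
  s(X_2) = √(4.3) = 2.0736
  s(X_3) = √(4.7) = 2.1679

Step 3 — r_{ij} = s_{ij} / (s_i · s_j):
  r[X_1,X_1] = 1 (diagonal).
  r[X_1,X_2] = -3.15 / (2.3875 · 2.0736) = -3.15 / 4.9508 = -0.6363
  r[X_1,X_3] = 0.95 / (2.3875 · 2.1679) = 0.95 / 5.1759 = 0.1835
  r[X_2,X_2] = 1 (diagonal).
  r[X_2,X_3] = -2.65 / (2.0736 · 2.1679) = -2.65 / 4.4956 = -0.5895
  r[X_3,X_3] = 1 (diagonal).

R is symmetric with unit diagonal. Assembling:

R = [[1, -0.6363, 0.1835],
 [-0.6363, 1, -0.5895],
 [0.1835, -0.5895, 1]]


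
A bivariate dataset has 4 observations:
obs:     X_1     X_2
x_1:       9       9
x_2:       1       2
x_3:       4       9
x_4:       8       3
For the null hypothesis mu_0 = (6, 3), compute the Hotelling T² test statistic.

Step 1 — sample mean vector:
  mean(X_1) = (9 + 1 + 4 + 8) / 4 = 22/4 = 5.5
  mean(X_2) = (9 + 2 + 9 + 3) / 4 = 23/4 = 5.75
  x̄ = (5.5, 5.75),  deviation x̄ - mu_0 = (5.5, 5.75) - (6, 3) = (-0.5, 2.75).

Step 2 — sample covariance matrix, S[i,j] = (1/(n-1)) · Σ_k (x_{k,i} - mean_i) · (x_{k,j} - mean_j), divisor n-1 = 3:
  S[X_1,X_1] = ((3.5)·(3.5) + (-4.5)·(-4.5) + (-1.5)·(-1.5) + (2.5)·(2.5)) / 3 = 41/3 = 13.6667
  S[X_1,X_2] = ((3.5)·(3.25) + (-4.5)·(-3.75) + (-1.5)·(3.25) + (2.5)·(-2.75)) / 3 = 16.5/3 = 5.5
  S[X_2,X_2] = ((3.25)·(3.25) + (-3.75)·(-3.75) + (3.25)·(3.25) + (-2.75)·(-2.75)) / 3 = 42.75/3 = 14.25
  S = [[13.6667, 5.5],
 [5.5, 14.25]].

Step 3 — invert S. det(S) = 13.6667·14.25 - (5.5)² = 164.5.
  S^{-1} = (1/det) · [[d, -b], [-b, a]] = [[0.0866, -0.0334],
 [-0.0334, 0.0831]].

Step 4 — quadratic form (x̄ - mu_0)^T · S^{-1} · (x̄ - mu_0):
  S^{-1} · (x̄ - mu_0) = (-0.1353, 0.2452),
  (x̄ - mu_0)^T · [...] = (-0.5)·(-0.1353) + (2.75)·(0.2452) = 0.7419.

Step 5 — scale by n: T² = 4 · 0.7419 = 2.9676.

T² ≈ 2.9676


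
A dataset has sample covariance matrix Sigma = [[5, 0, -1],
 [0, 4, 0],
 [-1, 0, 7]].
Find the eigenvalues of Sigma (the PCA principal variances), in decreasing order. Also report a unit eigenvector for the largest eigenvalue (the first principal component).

Step 1 — characteristic polynomial p(λ) = det(λI - Sigma) = λ³ - tr·λ² + c_1·λ - det, where tr = trace, c_1 = sum of the principal 2×2 minors, det = det(Sigma):
  tr = 5 + 4 + 7 = 16,
  c_1 = (5·4 - (0)²) + (5·7 - (-1)²) + (4·7 - (0)²) = 20 + 34 + 28 = 82,
  det = 5·(4·7 - (0)²) - (0)·((0)·7 - (0)·(-1)) + (-1)·((0)·(0) - 4·(-1)) = 5·(28) - (0)·(0) + (-1)·(4) = 136.
  So p(λ) = λ³ - 16λ² + 82λ - 136.
Step 2 — look for an integer root (rational root theorem: any rational root is an integer divisor of 136). Testing λ = 4:
  p(4) = 64 - 256 + 328 - 136 = 0  ✓
  Dividing out (λ - 4): p(λ) = (λ - 4)(λ² - 12λ + 34).
Step 3 — remaining eigenvalues from the quadratic λ² - 12λ + 34 = 0:
  Δ = 12² - 4·34 = 144 - 136 = 8,  λ = (12 ± √8)/2 = (12 ± 2.8284)/2 ≈ 7.4142 or 4.5858.
  Sorted: λ_1 = 7.4142,  λ_2 = 4.5858,  λ_3 = 4  (check: sum = 16 = tr ✓).

Step 4 — unit eigenvector for λ_1 ≈ 7.4142: v spans the null space of (Sigma - λ_1 I), whose rows are
  r_1 = (-2.4142, 0, -1),  r_2 = (0, -3.4142, 0),  r_3 = (-1, 0, -0.4142).
  v is orthogonal to every row, so take v ∝ r_1 × r_2 = ((0)·(0) - (-1)·(-3.4142), (-1)·(0) - (-2.4142)·(0), (-2.4142)·(-3.4142) - (0)·(0)) ≈ (-3.4142, 0, 8.2426).
  Rescale (multiply by -1 so the first nonzero entry is positive): u = (3.4142, 0, -8.2426).
  ||u|| = √((3.4142)² + (0)² + (-8.2426)²) = √(79.598) ≈ 8.9218,  v_1 = u/||u|| ≈ (0.3827, 0, -0.9239) (||v_1|| = 1).

λ_1 = 7.4142,  λ_2 = 4.5858,  λ_3 = 4;  v_1 ≈ (0.3827, 0, -0.9239)


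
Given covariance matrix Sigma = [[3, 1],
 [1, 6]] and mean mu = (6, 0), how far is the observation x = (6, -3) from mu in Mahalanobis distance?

Step 1 — centre the observation: (x - mu) = (0, -3).

Step 2 — invert Sigma. det(Sigma) = 3·6 - (1)² = 17.
  Sigma^{-1} = (1/det) · [[d, -b], [-b, a]] = [[0.3529, -0.0588],
 [-0.0588, 0.1765]].

Step 3 — form the quadratic (x - mu)^T · Sigma^{-1} · (x - mu):
  Sigma^{-1} · (x - mu) = (0.1765, -0.5294).
  (x - mu)^T · [Sigma^{-1} · (x - mu)] = (0)·(0.1765) + (-3)·(-0.5294) = 1.5882.

Step 4 — take square root: d = √(1.5882) ≈ 1.2603.

d(x, mu) = √(1.5882) ≈ 1.2603


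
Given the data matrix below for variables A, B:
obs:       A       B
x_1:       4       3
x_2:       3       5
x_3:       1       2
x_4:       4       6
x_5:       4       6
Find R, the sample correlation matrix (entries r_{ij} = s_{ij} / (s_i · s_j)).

Step 1 — column means:
  mean(A) = (4 + 3 + 1 + 4 + 4) / 5 = 16/5 = 3.2
  mean(B) = (3 + 5 + 2 + 6 + 6) / 5 = 22/5 = 4.4

Step 2 — sample variances and covariances s[i,j] = (1/(n-1)) · Σ_k (x_{k,i} - mean_i) · (x_{k,j} - mean_j), with n-1 = 4:
  s[A,A] = ((0.8)·(0.8) + (-0.2)·(-0.2) + (-2.2)·(-2.2) + (0.8)·(0.8) + (0.8)·(0.8)) / 4 = 6.8/4 = 1.7
  s[A,B] = ((0.8)·(-1.4) + (-0.2)·(0.6) + (-2.2)·(-2.4) + (0.8)·(1.6) + (0.8)·(1.6)) / 4 = 6.6/4 = 1.65
  s[B,B] = ((-1.4)·(-1.4) + (0.6)·(0.6) + (-2.4)·(-2.4) + (1.6)·(1.6) + (1.6)·(1.6)) / 4 = 13.2/4 = 3.3
  Sample standard deviations s_i = √(s[i,i]):
  s(A) = √(1.7) = 1.3038
  s(B) = √(3.3) = 1.8166

Step 3 — r_{ij} = s_{ij} / (s_i · s_j):
  r[A,A] = 1 (diagonal).
  r[A,B] = 1.65 / (1.3038 · 1.8166) = 1.65 / 2.3685 = 0.6966
  r[B,B] = 1 (diagonal).

R is symmetric with unit diagonal. Assembling:

R = [[1, 0.6966],
 [0.6966, 1]]


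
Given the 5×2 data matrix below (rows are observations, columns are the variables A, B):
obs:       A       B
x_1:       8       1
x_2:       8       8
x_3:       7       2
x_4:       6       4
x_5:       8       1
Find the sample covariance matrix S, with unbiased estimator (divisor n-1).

Step 1 — column means:
  mean(A) = (8 + 8 + 7 + 6 + 8) / 5 = 37/5 = 7.4
  mean(B) = (1 + 8 + 2 + 4 + 1) / 5 = 16/5 = 3.2

Step 2 — sample covariance S[i,j] = (1/(n-1)) · Σ_k (x_{k,i} - mean_i) · (x_{k,j} - mean_j), with n-1 = 4.
  S[A,A] = ((0.6)·(0.6) + (0.6)·(0.6) + (-0.4)·(-0.4) + (-1.4)·(-1.4) + (0.6)·(0.6)) / 4 = 3.2/4 = 0.8
  S[A,B] = ((0.6)·(-2.2) + (0.6)·(4.8) + (-0.4)·(-1.2) + (-1.4)·(0.8) + (0.6)·(-2.2)) / 4 = -0.4/4 = -0.1
  S[B,B] = ((-2.2)·(-2.2) + (4.8)·(4.8) + (-1.2)·(-1.2) + (0.8)·(0.8) + (-2.2)·(-2.2)) / 4 = 34.8/4 = 8.7

S is symmetric (S[j,i] = S[i,j]). Assembling:

S = [[0.8, -0.1],
 [-0.1, 8.7]]


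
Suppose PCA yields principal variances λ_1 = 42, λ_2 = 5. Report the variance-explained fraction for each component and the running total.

Step 1 — total variance = trace(Sigma) = Σ λ_i = 42 + 5 = 47.

Step 2 — fraction explained by component i = λ_i / Σ λ:
  PC1: 42/47 = 0.8936
  PC2: 5/47 = 0.1064

Step 3 — cumulative fraction after k components = (λ_1 + ... + λ_k) / Σ λ:
  k = 1: 42/47 = 0.8936
  k = 2: (42 + 5)/47 = 47/47 = 1

Summary (fraction, with percent):

explained: PC1 0.8936 (89.36%), PC2 0.1064 (10.64%);  cumulative: 0.8936, 1


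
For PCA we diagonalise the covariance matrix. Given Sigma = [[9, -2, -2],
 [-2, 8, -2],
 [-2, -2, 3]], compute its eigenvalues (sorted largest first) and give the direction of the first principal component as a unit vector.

Step 1 — characteristic polynomial p(λ) = det(λI - Sigma) = λ³ - tr·λ² + c_1·λ - det, where tr = trace, c_1 = sum of the principal 2×2 minors, det = det(Sigma):
  tr = 9 + 8 + 3 = 20,
  c_1 = (9·8 - (-2)²) + (9·3 - (-2)²) + (8·3 - (-2)²) = 68 + 23 + 20 = 111,
  det = 9·(8·3 - (-2)²) - (-2)·((-2)·3 - (-2)·(-2)) + (-2)·((-2)·(-2) - 8·(-2)) = 9·(20) - (-2)·(-10) + (-2)·(20) = 120.
  So p(λ) = λ³ - 20λ² + 111λ - 120.
Step 2 — look for an integer root (rational root theorem: any rational root is an integer divisor of 120). Testing λ = 8:
  p(8) = 512 - 1280 + 888 - 120 = 0  ✓
  Dividing out (λ - 8): p(λ) = (λ - 8)(λ² - 12λ + 15).
Step 3 — remaining eigenvalues from the quadratic λ² - 12λ + 15 = 0:
  Δ = 12² - 4·15 = 144 - 60 = 84,  λ = (12 ± √84)/2 = (12 ± 9.1652)/2 ≈ 10.5826 or 1.4174.
  Sorted: λ_1 = 10.5826,  λ_2 = 8,  λ_3 = 1.4174  (check: sum = 20 = tr ✓).

Step 4 — unit eigenvector for λ_1 ≈ 10.5826: v spans the null space of (Sigma - λ_1 I), whose rows are
  r_1 = (-1.5826, -2, -2),  r_2 = (-2, -2.5826, -2),  r_3 = (-2, -2, -7.5826).
  v is orthogonal to every row, so take v ∝ r_2 × r_3 = ((-2.5826)·(-7.5826) - (-2)·(-2), (-2)·(-2) - (-2)·(-7.5826), (-2)·(-2) - (-2.5826)·(-2)) ≈ (15.5826, -11.1652, -1.1652).
  Let u = (15.5826, -11.1652, -1.1652).
  ||u|| = √((15.5826)² + (-11.1652)² + (-1.1652)²) = √(368.8348) ≈ 19.2051,  v_1 = u/||u|| ≈ (0.8114, -0.5814, -0.0607) (||v_1|| = 1).

λ_1 = 10.5826,  λ_2 = 8,  λ_3 = 1.4174;  v_1 ≈ (0.8114, -0.5814, -0.0607)


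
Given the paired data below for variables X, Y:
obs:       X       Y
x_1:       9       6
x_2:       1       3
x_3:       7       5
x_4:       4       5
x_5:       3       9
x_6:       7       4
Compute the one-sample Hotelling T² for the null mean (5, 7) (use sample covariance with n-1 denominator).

Step 1 — sample mean vector:
  mean(X) = (9 + 1 + 7 + 4 + 3 + 7) / 6 = 31/6 = 5.1667
  mean(Y) = (6 + 3 + 5 + 5 + 9 + 4) / 6 = 32/6 = 5.3333
  x̄ = (5.1667, 5.3333),  deviation x̄ - mu_0 = (5.1667, 5.3333) - (5, 7) = (0.1667, -1.6667).

Step 2 — sample covariance matrix, S[i,j] = (1/(n-1)) · Σ_k (x_{k,i} - mean_i) · (x_{k,j} - mean_j), divisor n-1 = 5:
  S[X,X] = ((3.8333)·(3.8333) + (-4.1667)·(-4.1667) + (1.8333)·(1.8333) + (-1.1667)·(-1.1667) + (-2.1667)·(-2.1667) + (1.8333)·(1.8333)) / 5 = 44.8333/5 = 8.9667
  S[X,Y] = ((3.8333)·(0.6667) + (-4.1667)·(-2.3333) + (1.8333)·(-0.3333) + (-1.1667)·(-0.3333) + (-2.1667)·(3.6667) + (1.8333)·(-1.3333)) / 5 = 1.6667/5 = 0.3333
  S[Y,Y] = ((0.6667)·(0.6667) + (-2.3333)·(-2.3333) + (-0.3333)·(-0.3333) + (-0.3333)·(-0.3333) + (3.6667)·(3.6667) + (-1.3333)·(-1.3333)) / 5 = 21.3333/5 = 4.2667
  S = [[8.9667, 0.3333],
 [0.3333, 4.2667]].

Step 3 — invert S. det(S) = 8.9667·4.2667 - (0.3333)² = 38.1467.
  S^{-1} = (1/det) · [[d, -b], [-b, a]] = [[0.1118, -0.0087],
 [-0.0087, 0.2351]].

Step 4 — quadratic form (x̄ - mu_0)^T · S^{-1} · (x̄ - mu_0):
  S^{-1} · (x̄ - mu_0) = (0.0332, -0.3932),
  (x̄ - mu_0)^T · [...] = (0.1667)·(0.0332) + (-1.6667)·(-0.3932) = 0.6609.

Step 5 — scale by n: T² = 6 · 0.6609 = 3.9654.

T² ≈ 3.9654


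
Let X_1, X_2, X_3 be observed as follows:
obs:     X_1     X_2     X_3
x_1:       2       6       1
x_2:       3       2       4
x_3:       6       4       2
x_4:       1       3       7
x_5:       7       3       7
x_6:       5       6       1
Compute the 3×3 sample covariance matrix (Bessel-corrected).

Step 1 — column means:
  mean(X_1) = (2 + 3 + 6 + 1 + 7 + 5) / 6 = 24/6 = 4
  mean(X_2) = (6 + 2 + 4 + 3 + 3 + 6) / 6 = 24/6 = 4
  mean(X_3) = (1 + 4 + 2 + 7 + 7 + 1) / 6 = 22/6 = 3.6667

Step 2 — sample covariance S[i,j] = (1/(n-1)) · Σ_k (x_{k,i} - mean_i) · (x_{k,j} - mean_j), with n-1 = 5.
  S[X_1,X_1] = ((-2)·(-2) + (-1)·(-1) + (2)·(2) + (-3)·(-3) + (3)·(3) + (1)·(1)) / 5 = 28/5 = 5.6
  S[X_1,X_2] = ((-2)·(2) + (-1)·(-2) + (2)·(0) + (-3)·(-1) + (3)·(-1) + (1)·(2)) / 5 = 0/5 = 0
  S[X_1,X_3] = ((-2)·(-2.6667) + (-1)·(0.3333) + (2)·(-1.6667) + (-3)·(3.3333) + (3)·(3.3333) + (1)·(-2.6667)) / 5 = -1/5 = -0.2
  S[X_2,X_2] = ((2)·(2) + (-2)·(-2) + (0)·(0) + (-1)·(-1) + (-1)·(-1) + (2)·(2)) / 5 = 14/5 = 2.8
  S[X_2,X_3] = ((2)·(-2.6667) + (-2)·(0.3333) + (0)·(-1.6667) + (-1)·(3.3333) + (-1)·(3.3333) + (2)·(-2.6667)) / 5 = -18/5 = -3.6
  S[X_3,X_3] = ((-2.6667)·(-2.6667) + (0.3333)·(0.3333) + (-1.6667)·(-1.6667) + (3.3333)·(3.3333) + (3.3333)·(3.3333) + (-2.6667)·(-2.6667)) / 5 = 39.3333/5 = 7.8667

S is symmetric (S[j,i] = S[i,j]). Assembling:

S = [[5.6, 0, -0.2],
 [0, 2.8, -3.6],
 [-0.2, -3.6, 7.8667]]


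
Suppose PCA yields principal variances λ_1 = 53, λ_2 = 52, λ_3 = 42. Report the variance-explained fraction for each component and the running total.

Step 1 — total variance = trace(Sigma) = Σ λ_i = 53 + 52 + 42 = 147.

Step 2 — fraction explained by component i = λ_i / Σ λ:
  PC1: 53/147 = 0.3605
  PC2: 52/147 = 0.3537
  PC3: 42/147 = 0.2857

Step 3 — cumulative fraction after k components = (λ_1 + ... + λ_k) / Σ λ:
  k = 1: 53/147 = 0.3605
  k = 2: (53 + 52)/147 = 105/147 = 0.7143
  k = 3: (53 + 52 + 42)/147 = 147/147 = 1

Summary (fraction, with percent):

explained: PC1 0.3605 (36.05%), PC2 0.3537 (35.37%), PC3 0.2857 (28.57%);  cumulative: 0.3605, 0.7143, 1


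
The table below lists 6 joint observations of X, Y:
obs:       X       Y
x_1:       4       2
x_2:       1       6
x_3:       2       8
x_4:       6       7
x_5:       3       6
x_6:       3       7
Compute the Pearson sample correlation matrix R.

Step 1 — column means:
  mean(X) = (4 + 1 + 2 + 6 + 3 + 3) / 6 = 19/6 = 3.1667
  mean(Y) = (2 + 6 + 8 + 7 + 6 + 7) / 6 = 36/6 = 6

Step 2 — sample variances and covariances s[i,j] = (1/(n-1)) · Σ_k (x_{k,i} - mean_i) · (x_{k,j} - mean_j), with n-1 = 5:
  s[X,X] = ((0.8333)·(0.8333) + (-2.1667)·(-2.1667) + (-1.1667)·(-1.1667) + (2.8333)·(2.8333) + (-0.1667)·(-0.1667) + (-0.1667)·(-0.1667)) / 5 = 14.8333/5 = 2.9667
  s[X,Y] = ((0.8333)·(-4) + (-2.1667)·(0) + (-1.1667)·(2) + (2.8333)·(1) + (-0.1667)·(0) + (-0.1667)·(1)) / 5 = -3/5 = -0.6
  s[Y,Y] = ((-4)·(-4) + (0)·(0) + (2)·(2) + (1)·(1) + (0)·(0) + (1)·(1)) / 5 = 22/5 = 4.4
  Sample standard deviations s_i = √(s[i,i]):
  s(X) = √(2.9667) = 1.7224
  s(Y) = √(4.4) = 2.0976

Step 3 — r_{ij} = s_{ij} / (s_i · s_j):
  r[X,X] = 1 (diagonal).
  r[X,Y] = -0.6 / (1.7224 · 2.0976) = -0.6 / 3.6129 = -0.1661
  r[Y,Y] = 1 (diagonal).

R is symmetric with unit diagonal. Assembling:

R = [[1, -0.1661],
 [-0.1661, 1]]


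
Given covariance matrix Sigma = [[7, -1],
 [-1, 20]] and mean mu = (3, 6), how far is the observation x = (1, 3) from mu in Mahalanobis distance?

Step 1 — centre the observation: (x - mu) = (-2, -3).

Step 2 — invert Sigma. det(Sigma) = 7·20 - (-1)² = 139.
  Sigma^{-1} = (1/det) · [[d, -b], [-b, a]] = [[0.1439, 0.0072],
 [0.0072, 0.0504]].

Step 3 — form the quadratic (x - mu)^T · Sigma^{-1} · (x - mu):
  Sigma^{-1} · (x - mu) = (-0.3094, -0.1655).
  (x - mu)^T · [Sigma^{-1} · (x - mu)] = (-2)·(-0.3094) + (-3)·(-0.1655) = 1.1151.

Step 4 — take square root: d = √(1.1151) ≈ 1.056.

d(x, mu) = √(1.1151) ≈ 1.056


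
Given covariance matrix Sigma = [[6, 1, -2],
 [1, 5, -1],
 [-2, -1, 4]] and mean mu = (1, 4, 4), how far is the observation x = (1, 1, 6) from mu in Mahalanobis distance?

Step 1 — centre the observation: (x - mu) = (0, -3, 2).

Step 2 — invert Sigma (cofactor / det for 3×3, or solve directly):
  Sigma^{-1} = [[0.2021, -0.0213, 0.0957],
 [-0.0213, 0.2128, 0.0426],
 [0.0957, 0.0426, 0.3085]].

Step 3 — form the quadratic (x - mu)^T · Sigma^{-1} · (x - mu):
  Sigma^{-1} · (x - mu) = (0.2553, -0.5532, 0.4894).
  (x - mu)^T · [Sigma^{-1} · (x - mu)] = (0)·(0.2553) + (-3)·(-0.5532) + (2)·(0.4894) = 2.6383.

Step 4 — take square root: d = √(2.6383) ≈ 1.6243.

d(x, mu) = √(2.6383) ≈ 1.6243


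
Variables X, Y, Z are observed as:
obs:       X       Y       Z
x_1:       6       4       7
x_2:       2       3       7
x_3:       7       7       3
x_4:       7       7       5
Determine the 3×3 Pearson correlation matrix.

Step 1 — column means:
  mean(X) = (6 + 2 + 7 + 7) / 4 = 22/4 = 5.5
  mean(Y) = (4 + 3 + 7 + 7) / 4 = 21/4 = 5.25
  mean(Z) = (7 + 7 + 3 + 5) / 4 = 22/4 = 5.5

Step 2 — sample variances and covariances s[i,j] = (1/(n-1)) · Σ_k (x_{k,i} - mean_i) · (x_{k,j} - mean_j), with n-1 = 3:
  s[X,X] = ((0.5)·(0.5) + (-3.5)·(-3.5) + (1.5)·(1.5) + (1.5)·(1.5)) / 3 = 17/3 = 5.6667
  s[X,Y] = ((0.5)·(-1.25) + (-3.5)·(-2.25) + (1.5)·(1.75) + (1.5)·(1.75)) / 3 = 12.5/3 = 4.1667
  s[X,Z] = ((0.5)·(1.5) + (-3.5)·(1.5) + (1.5)·(-2.5) + (1.5)·(-0.5)) / 3 = -9/3 = -3
  s[Y,Y] = ((-1.25)·(-1.25) + (-2.25)·(-2.25) + (1.75)·(1.75) + (1.75)·(1.75)) / 3 = 12.75/3 = 4.25
  s[Y,Z] = ((-1.25)·(1.5) + (-2.25)·(1.5) + (1.75)·(-2.5) + (1.75)·(-0.5)) / 3 = -10.5/3 = -3.5
  s[Z,Z] = ((1.5)·(1.5) + (1.5)·(1.5) + (-2.5)·(-2.5) + (-0.5)·(-0.5)) / 3 = 11/3 = 3.6667
  Sample standard deviations s_i = √(s[i,i]):
  s(X) = √(5.6667) = 2.3805
  s(Y) = √(4.25) = 2.0616
  s(Z) = √(3.6667) = 1.9149

Step 3 — r_{ij} = s_{ij} / (s_i · s_j):
  r[X,X] = 1 (diagonal).
  r[X,Y] = 4.1667 / (2.3805 · 2.0616) = 4.1667 / 4.9075 = 0.849
  r[X,Z] = -3 / (2.3805 · 1.9149) = -3 / 4.5583 = -0.6581
  r[Y,Y] = 1 (diagonal).
  r[Y,Z] = -3.5 / (2.0616 · 1.9149) = -3.5 / 3.9476 = -0.8866
  r[Z,Z] = 1 (diagonal).

R is symmetric with unit diagonal. Assembling:

R = [[1, 0.849, -0.6581],
 [0.849, 1, -0.8866],
 [-0.6581, -0.8866, 1]]


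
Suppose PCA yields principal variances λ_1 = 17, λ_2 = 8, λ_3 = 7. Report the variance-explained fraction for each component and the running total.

Step 1 — total variance = trace(Sigma) = Σ λ_i = 17 + 8 + 7 = 32.

Step 2 — fraction explained by component i = λ_i / Σ λ:
  PC1: 17/32 = 0.5312
  PC2: 8/32 = 0.25
  PC3: 7/32 = 0.2188

Step 3 — cumulative fraction after k components = (λ_1 + ... + λ_k) / Σ λ:
  k = 1: 17/32 = 0.5312
  k = 2: (17 + 8)/32 = 25/32 = 0.7812
  k = 3: (17 + 8 + 7)/32 = 32/32 = 1

Summary (fraction, with percent):

explained: PC1 0.5312 (53.12%), PC2 0.25 (25%), PC3 0.2188 (21.88%);  cumulative: 0.5312, 0.7812, 1


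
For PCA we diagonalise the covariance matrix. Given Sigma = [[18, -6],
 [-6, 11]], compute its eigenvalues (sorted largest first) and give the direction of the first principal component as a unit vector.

Step 1 — characteristic polynomial of 2×2 Sigma:
  det(Sigma - λI) = λ² - trace · λ + det = 0.
  trace = 18 + 11 = 29, det = 18·11 - (-6)² = 162.
Step 2 — discriminant:
  Δ = trace² - 4·det = 841 - 648 = 193.
Step 3 — eigenvalues:
  λ = (trace ± √Δ)/2 = (29 ± 13.8924)/2,
  λ_1 = 21.4462,  λ_2 = 7.5538.

Step 4 — unit eigenvector for λ_1: solve (Sigma - λ_1 I)v = 0. First row:
  (18 - 21.4462)·v_x + (-6)·v_y = 0, i.e. (-3.4462)·v_x + (-6)·v_y = 0,
  so v ∝ (b, λ_1 - a) = (-6, 3.4462); multiply by -1 so the first entry is positive: u = (6, -3.4462).
  ||u|| = √((6)² + (-3.4462)²) = √(47.8764) ≈ 6.9193,
  v_1 = u/||u|| ≈ (0.8671, -0.4981) (||v_1|| = 1).

λ_1 = 21.4462,  λ_2 = 7.5538;  v_1 ≈ (0.8671, -0.4981)


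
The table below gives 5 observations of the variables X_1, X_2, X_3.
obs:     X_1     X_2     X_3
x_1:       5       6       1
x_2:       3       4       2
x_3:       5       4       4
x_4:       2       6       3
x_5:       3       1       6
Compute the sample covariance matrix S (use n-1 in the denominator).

Step 1 — column means:
  mean(X_1) = (5 + 3 + 5 + 2 + 3) / 5 = 18/5 = 3.6
  mean(X_2) = (6 + 4 + 4 + 6 + 1) / 5 = 21/5 = 4.2
  mean(X_3) = (1 + 2 + 4 + 3 + 6) / 5 = 16/5 = 3.2

Step 2 — sample covariance S[i,j] = (1/(n-1)) · Σ_k (x_{k,i} - mean_i) · (x_{k,j} - mean_j), with n-1 = 4.
  S[X_1,X_1] = ((1.4)·(1.4) + (-0.6)·(-0.6) + (1.4)·(1.4) + (-1.6)·(-1.6) + (-0.6)·(-0.6)) / 4 = 7.2/4 = 1.8
  S[X_1,X_2] = ((1.4)·(1.8) + (-0.6)·(-0.2) + (1.4)·(-0.2) + (-1.6)·(1.8) + (-0.6)·(-3.2)) / 4 = 1.4/4 = 0.35
  S[X_1,X_3] = ((1.4)·(-2.2) + (-0.6)·(-1.2) + (1.4)·(0.8) + (-1.6)·(-0.2) + (-0.6)·(2.8)) / 4 = -2.6/4 = -0.65
  S[X_2,X_2] = ((1.8)·(1.8) + (-0.2)·(-0.2) + (-0.2)·(-0.2) + (1.8)·(1.8) + (-3.2)·(-3.2)) / 4 = 16.8/4 = 4.2
  S[X_2,X_3] = ((1.8)·(-2.2) + (-0.2)·(-1.2) + (-0.2)·(0.8) + (1.8)·(-0.2) + (-3.2)·(2.8)) / 4 = -13.2/4 = -3.3
  S[X_3,X_3] = ((-2.2)·(-2.2) + (-1.2)·(-1.2) + (0.8)·(0.8) + (-0.2)·(-0.2) + (2.8)·(2.8)) / 4 = 14.8/4 = 3.7

S is symmetric (S[j,i] = S[i,j]). Assembling:

S = [[1.8, 0.35, -0.65],
 [0.35, 4.2, -3.3],
 [-0.65, -3.3, 3.7]]


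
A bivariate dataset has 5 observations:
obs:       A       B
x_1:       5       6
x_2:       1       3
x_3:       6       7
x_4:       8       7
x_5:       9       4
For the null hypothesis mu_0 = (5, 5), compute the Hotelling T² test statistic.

Step 1 — sample mean vector:
  mean(A) = (5 + 1 + 6 + 8 + 9) / 5 = 29/5 = 5.8
  mean(B) = (6 + 3 + 7 + 7 + 4) / 5 = 27/5 = 5.4
  x̄ = (5.8, 5.4),  deviation x̄ - mu_0 = (5.8, 5.4) - (5, 5) = (0.8, 0.4).

Step 2 — sample covariance matrix, S[i,j] = (1/(n-1)) · Σ_k (x_{k,i} - mean_i) · (x_{k,j} - mean_j), divisor n-1 = 4:
  S[A,A] = ((-0.8)·(-0.8) + (-4.8)·(-4.8) + (0.2)·(0.2) + (2.2)·(2.2) + (3.2)·(3.2)) / 4 = 38.8/4 = 9.7
  S[A,B] = ((-0.8)·(0.6) + (-4.8)·(-2.4) + (0.2)·(1.6) + (2.2)·(1.6) + (3.2)·(-1.4)) / 4 = 10.4/4 = 2.6
  S[B,B] = ((0.6)·(0.6) + (-2.4)·(-2.4) + (1.6)·(1.6) + (1.6)·(1.6) + (-1.4)·(-1.4)) / 4 = 13.2/4 = 3.3
  S = [[9.7, 2.6],
 [2.6, 3.3]].

Step 3 — invert S. det(S) = 9.7·3.3 - (2.6)² = 25.25.
  S^{-1} = (1/det) · [[d, -b], [-b, a]] = [[0.1307, -0.103],
 [-0.103, 0.3842]].

Step 4 — quadratic form (x̄ - mu_0)^T · S^{-1} · (x̄ - mu_0):
  S^{-1} · (x̄ - mu_0) = (0.0634, 0.0713),
  (x̄ - mu_0)^T · [...] = (0.8)·(0.0634) + (0.4)·(0.0713) = 0.0792.

Step 5 — scale by n: T² = 5 · 0.0792 = 0.396.

T² ≈ 0.396


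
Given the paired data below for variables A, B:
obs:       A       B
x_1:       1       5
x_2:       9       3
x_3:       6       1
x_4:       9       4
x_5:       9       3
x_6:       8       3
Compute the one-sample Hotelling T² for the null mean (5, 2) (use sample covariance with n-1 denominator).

Step 1 — sample mean vector:
  mean(A) = (1 + 9 + 6 + 9 + 9 + 8) / 6 = 42/6 = 7
  mean(B) = (5 + 3 + 1 + 4 + 3 + 3) / 6 = 19/6 = 3.1667
  x̄ = (7, 3.1667),  deviation x̄ - mu_0 = (7, 3.1667) - (5, 2) = (2, 1.1667).

Step 2 — sample covariance matrix, S[i,j] = (1/(n-1)) · Σ_k (x_{k,i} - mean_i) · (x_{k,j} - mean_j), divisor n-1 = 5:
  S[A,A] = ((-6)·(-6) + (2)·(2) + (-1)·(-1) + (2)·(2) + (2)·(2) + (1)·(1)) / 5 = 50/5 = 10
  S[A,B] = ((-6)·(1.8333) + (2)·(-0.1667) + (-1)·(-2.1667) + (2)·(0.8333) + (2)·(-0.1667) + (1)·(-0.1667)) / 5 = -8/5 = -1.6
  S[B,B] = ((1.8333)·(1.8333) + (-0.1667)·(-0.1667) + (-2.1667)·(-2.1667) + (0.8333)·(0.8333) + (-0.1667)·(-0.1667) + (-0.1667)·(-0.1667)) / 5 = 8.8333/5 = 1.7667
  S = [[10, -1.6],
 [-1.6, 1.7667]].

Step 3 — invert S. det(S) = 10·1.7667 - (-1.6)² = 15.1067.
  S^{-1} = (1/det) · [[d, -b], [-b, a]] = [[0.1169, 0.1059],
 [0.1059, 0.662]].

Step 4 — quadratic form (x̄ - mu_0)^T · S^{-1} · (x̄ - mu_0):
  S^{-1} · (x̄ - mu_0) = (0.3575, 0.9841),
  (x̄ - mu_0)^T · [...] = (2)·(0.3575) + (1.1667)·(0.9841) = 1.863.

Step 5 — scale by n: T² = 6 · 1.863 = 11.1783.

T² ≈ 11.1783


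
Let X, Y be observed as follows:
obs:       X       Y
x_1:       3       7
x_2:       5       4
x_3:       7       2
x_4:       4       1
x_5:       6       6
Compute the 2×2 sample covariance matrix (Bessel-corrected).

Step 1 — column means:
  mean(X) = (3 + 5 + 7 + 4 + 6) / 5 = 25/5 = 5
  mean(Y) = (7 + 4 + 2 + 1 + 6) / 5 = 20/5 = 4

Step 2 — sample covariance S[i,j] = (1/(n-1)) · Σ_k (x_{k,i} - mean_i) · (x_{k,j} - mean_j), with n-1 = 4.
  S[X,X] = ((-2)·(-2) + (0)·(0) + (2)·(2) + (-1)·(-1) + (1)·(1)) / 4 = 10/4 = 2.5
  S[X,Y] = ((-2)·(3) + (0)·(0) + (2)·(-2) + (-1)·(-3) + (1)·(2)) / 4 = -5/4 = -1.25
  S[Y,Y] = ((3)·(3) + (0)·(0) + (-2)·(-2) + (-3)·(-3) + (2)·(2)) / 4 = 26/4 = 6.5

S is symmetric (S[j,i] = S[i,j]). Assembling:

S = [[2.5, -1.25],
 [-1.25, 6.5]]


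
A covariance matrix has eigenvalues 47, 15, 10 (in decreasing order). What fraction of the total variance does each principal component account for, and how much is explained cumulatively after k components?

Step 1 — total variance = trace(Sigma) = Σ λ_i = 47 + 15 + 10 = 72.

Step 2 — fraction explained by component i = λ_i / Σ λ:
  PC1: 47/72 = 0.6528
  PC2: 15/72 = 0.2083
  PC3: 10/72 = 0.1389

Step 3 — cumulative fraction after k components = (λ_1 + ... + λ_k) / Σ λ:
  k = 1: 47/72 = 0.6528
  k = 2: (47 + 15)/72 = 62/72 = 0.8611
  k = 3: (47 + 15 + 10)/72 = 72/72 = 1

Summary (fraction, with percent):

explained: PC1 0.6528 (65.28%), PC2 0.2083 (20.83%), PC3 0.1389 (13.89%);  cumulative: 0.6528, 0.8611, 1


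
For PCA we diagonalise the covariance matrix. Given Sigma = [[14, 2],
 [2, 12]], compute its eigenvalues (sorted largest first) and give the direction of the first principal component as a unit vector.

Step 1 — characteristic polynomial of 2×2 Sigma:
  det(Sigma - λI) = λ² - trace · λ + det = 0.
  trace = 14 + 12 = 26, det = 14·12 - (2)² = 164.
Step 2 — discriminant:
  Δ = trace² - 4·det = 676 - 656 = 20.
Step 3 — eigenvalues:
  λ = (trace ± √Δ)/2 = (26 ± 4.4721)/2,
  λ_1 = 15.2361,  λ_2 = 10.7639.

Step 4 — unit eigenvector for λ_1: solve (Sigma - λ_1 I)v = 0. First row:
  (14 - 15.2361)·v_x + (2)·v_y = 0, i.e. (-1.2361)·v_x + (2)·v_y = 0,
  so v ∝ (b, λ_1 - a) = (2, 1.2361) = u.
  ||u|| = √((2)² + (1.2361)²) = √(5.5279) ≈ 2.3511,
  v_1 = u/||u|| ≈ (0.8507, 0.5257) (||v_1|| = 1).

λ_1 = 15.2361,  λ_2 = 10.7639;  v_1 ≈ (0.8507, 0.5257)


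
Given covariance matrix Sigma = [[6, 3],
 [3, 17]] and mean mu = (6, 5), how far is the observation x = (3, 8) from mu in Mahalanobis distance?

Step 1 — centre the observation: (x - mu) = (-3, 3).

Step 2 — invert Sigma. det(Sigma) = 6·17 - (3)² = 93.
  Sigma^{-1} = (1/det) · [[d, -b], [-b, a]] = [[0.1828, -0.0323],
 [-0.0323, 0.0645]].

Step 3 — form the quadratic (x - mu)^T · Sigma^{-1} · (x - mu):
  Sigma^{-1} · (x - mu) = (-0.6452, 0.2903).
  (x - mu)^T · [Sigma^{-1} · (x - mu)] = (-3)·(-0.6452) + (3)·(0.2903) = 2.8065.

Step 4 — take square root: d = √(2.8065) ≈ 1.6752.

d(x, mu) = √(2.8065) ≈ 1.6752


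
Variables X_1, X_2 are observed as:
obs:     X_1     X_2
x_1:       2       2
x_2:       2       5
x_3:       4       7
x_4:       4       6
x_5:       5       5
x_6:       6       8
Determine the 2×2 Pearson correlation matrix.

Step 1 — column means:
  mean(X_1) = (2 + 2 + 4 + 4 + 5 + 6) / 6 = 23/6 = 3.8333
  mean(X_2) = (2 + 5 + 7 + 6 + 5 + 8) / 6 = 33/6 = 5.5

Step 2 — sample variances and covariances s[i,j] = (1/(n-1)) · Σ_k (x_{k,i} - mean_i) · (x_{k,j} - mean_j), with n-1 = 5:
  s[X_1,X_1] = ((-1.8333)·(-1.8333) + (-1.8333)·(-1.8333) + (0.1667)·(0.1667) + (0.1667)·(0.1667) + (1.1667)·(1.1667) + (2.1667)·(2.1667)) / 5 = 12.8333/5 = 2.5667
  s[X_1,X_2] = ((-1.8333)·(-3.5) + (-1.8333)·(-0.5) + (0.1667)·(1.5) + (0.1667)·(0.5) + (1.1667)·(-0.5) + (2.1667)·(2.5)) / 5 = 12.5/5 = 2.5
  s[X_2,X_2] = ((-3.5)·(-3.5) + (-0.5)·(-0.5) + (1.5)·(1.5) + (0.5)·(0.5) + (-0.5)·(-0.5) + (2.5)·(2.5)) / 5 = 21.5/5 = 4.3
  Sample standard deviations s_i = √(s[i,i]):
  s(X_1) = √(2.5667) = 1.6021
  s(X_2) = √(4.3) = 2.0736

Step 3 — r_{ij} = s_{ij} / (s_i · s_j):
  r[X_1,X_1] = 1 (diagonal).
  r[X_1,X_2] = 2.5 / (1.6021 · 2.0736) = 2.5 / 3.3221 = 0.7525
  r[X_2,X_2] = 1 (diagonal).

R is symmetric with unit diagonal. Assembling:

R = [[1, 0.7525],
 [0.7525, 1]]


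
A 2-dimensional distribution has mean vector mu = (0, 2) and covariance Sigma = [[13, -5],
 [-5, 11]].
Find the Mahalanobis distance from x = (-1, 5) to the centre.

Step 1 — centre the observation: (x - mu) = (-1, 3).

Step 2 — invert Sigma. det(Sigma) = 13·11 - (-5)² = 118.
  Sigma^{-1} = (1/det) · [[d, -b], [-b, a]] = [[0.0932, 0.0424],
 [0.0424, 0.1102]].

Step 3 — form the quadratic (x - mu)^T · Sigma^{-1} · (x - mu):
  Sigma^{-1} · (x - mu) = (0.0339, 0.2881).
  (x - mu)^T · [Sigma^{-1} · (x - mu)] = (-1)·(0.0339) + (3)·(0.2881) = 0.8305.

Step 4 — take square root: d = √(0.8305) ≈ 0.9113.

d(x, mu) = √(0.8305) ≈ 0.9113


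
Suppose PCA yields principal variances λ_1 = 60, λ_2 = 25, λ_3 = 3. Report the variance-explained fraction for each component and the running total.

Step 1 — total variance = trace(Sigma) = Σ λ_i = 60 + 25 + 3 = 88.

Step 2 — fraction explained by component i = λ_i / Σ λ:
  PC1: 60/88 = 0.6818
  PC2: 25/88 = 0.2841
  PC3: 3/88 = 0.0341

Step 3 — cumulative fraction after k components = (λ_1 + ... + λ_k) / Σ λ:
  k = 1: 60/88 = 0.6818
  k = 2: (60 + 25)/88 = 85/88 = 0.9659
  k = 3: (60 + 25 + 3)/88 = 88/88 = 1

Summary (fraction, with percent):

explained: PC1 0.6818 (68.18%), PC2 0.2841 (28.41%), PC3 0.0341 (3.41%);  cumulative: 0.6818, 0.9659, 1


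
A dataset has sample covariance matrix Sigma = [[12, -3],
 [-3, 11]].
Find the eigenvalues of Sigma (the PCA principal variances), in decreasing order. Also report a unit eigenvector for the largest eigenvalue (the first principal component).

Step 1 — characteristic polynomial of 2×2 Sigma:
  det(Sigma - λI) = λ² - trace · λ + det = 0.
  trace = 12 + 11 = 23, det = 12·11 - (-3)² = 123.
Step 2 — discriminant:
  Δ = trace² - 4·det = 529 - 492 = 37.
Step 3 — eigenvalues:
  λ = (trace ± √Δ)/2 = (23 ± 6.0828)/2,
  λ_1 = 14.5414,  λ_2 = 8.4586.

Step 4 — unit eigenvector for λ_1: solve (Sigma - λ_1 I)v = 0. First row:
  (12 - 14.5414)·v_x + (-3)·v_y = 0, i.e. (-2.5414)·v_x + (-3)·v_y = 0,
  so v ∝ (b, λ_1 - a) = (-3, 2.5414); multiply by -1 so the first entry is positive: u = (3, -2.5414).
  ||u|| = √((3)² + (-2.5414)²) = √(15.4586) ≈ 3.9317,
  v_1 = u/||u|| ≈ (0.763, -0.6464) (||v_1|| = 1).

λ_1 = 14.5414,  λ_2 = 8.4586;  v_1 ≈ (0.763, -0.6464)


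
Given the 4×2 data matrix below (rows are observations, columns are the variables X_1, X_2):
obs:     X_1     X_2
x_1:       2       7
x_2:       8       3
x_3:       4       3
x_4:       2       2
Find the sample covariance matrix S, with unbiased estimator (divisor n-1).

Step 1 — column means:
  mean(X_1) = (2 + 8 + 4 + 2) / 4 = 16/4 = 4
  mean(X_2) = (7 + 3 + 3 + 2) / 4 = 15/4 = 3.75

Step 2 — sample covariance S[i,j] = (1/(n-1)) · Σ_k (x_{k,i} - mean_i) · (x_{k,j} - mean_j), with n-1 = 3.
  S[X_1,X_1] = ((-2)·(-2) + (4)·(4) + (0)·(0) + (-2)·(-2)) / 3 = 24/3 = 8
  S[X_1,X_2] = ((-2)·(3.25) + (4)·(-0.75) + (0)·(-0.75) + (-2)·(-1.75)) / 3 = -6/3 = -2
  S[X_2,X_2] = ((3.25)·(3.25) + (-0.75)·(-0.75) + (-0.75)·(-0.75) + (-1.75)·(-1.75)) / 3 = 14.75/3 = 4.9167

S is symmetric (S[j,i] = S[i,j]). Assembling:

S = [[8, -2],
 [-2, 4.9167]]


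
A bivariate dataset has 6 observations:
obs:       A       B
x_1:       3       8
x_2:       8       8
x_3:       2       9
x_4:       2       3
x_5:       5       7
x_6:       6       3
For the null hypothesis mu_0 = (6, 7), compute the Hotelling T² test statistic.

Step 1 — sample mean vector:
  mean(A) = (3 + 8 + 2 + 2 + 5 + 6) / 6 = 26/6 = 4.3333
  mean(B) = (8 + 8 + 9 + 3 + 7 + 3) / 6 = 38/6 = 6.3333
  x̄ = (4.3333, 6.3333),  deviation x̄ - mu_0 = (4.3333, 6.3333) - (6, 7) = (-1.6667, -0.6667).

Step 2 — sample covariance matrix, S[i,j] = (1/(n-1)) · Σ_k (x_{k,i} - mean_i) · (x_{k,j} - mean_j), divisor n-1 = 5:
  S[A,A] = ((-1.3333)·(-1.3333) + (3.6667)·(3.6667) + (-2.3333)·(-2.3333) + (-2.3333)·(-2.3333) + (0.6667)·(0.6667) + (1.6667)·(1.6667)) / 5 = 29.3333/5 = 5.8667
  S[A,B] = ((-1.3333)·(1.6667) + (3.6667)·(1.6667) + (-2.3333)·(2.6667) + (-2.3333)·(-3.3333) + (0.6667)·(0.6667) + (1.6667)·(-3.3333)) / 5 = 0.3333/5 = 0.0667
  S[B,B] = ((1.6667)·(1.6667) + (1.6667)·(1.6667) + (2.6667)·(2.6667) + (-3.3333)·(-3.3333) + (0.6667)·(0.6667) + (-3.3333)·(-3.3333)) / 5 = 35.3333/5 = 7.0667
  S = [[5.8667, 0.0667],
 [0.0667, 7.0667]].

Step 3 — invert S. det(S) = 5.8667·7.0667 - (0.0667)² = 41.4533.
  S^{-1} = (1/det) · [[d, -b], [-b, a]] = [[0.1705, -0.0016],
 [-0.0016, 0.1415]].

Step 4 — quadratic form (x̄ - mu_0)^T · S^{-1} · (x̄ - mu_0):
  S^{-1} · (x̄ - mu_0) = (-0.283, -0.0917),
  (x̄ - mu_0)^T · [...] = (-1.6667)·(-0.283) + (-0.6667)·(-0.0917) = 0.5329.

Step 5 — scale by n: T² = 6 · 0.5329 = 3.1972.

T² ≈ 3.1972


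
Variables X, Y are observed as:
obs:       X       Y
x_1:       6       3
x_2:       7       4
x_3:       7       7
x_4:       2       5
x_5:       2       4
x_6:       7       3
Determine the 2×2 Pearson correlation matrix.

Step 1 — column means:
  mean(X) = (6 + 7 + 7 + 2 + 2 + 7) / 6 = 31/6 = 5.1667
  mean(Y) = (3 + 4 + 7 + 5 + 4 + 3) / 6 = 26/6 = 4.3333

Step 2 — sample variances and covariances s[i,j] = (1/(n-1)) · Σ_k (x_{k,i} - mean_i) · (x_{k,j} - mean_j), with n-1 = 5:
  s[X,X] = ((0.8333)·(0.8333) + (1.8333)·(1.8333) + (1.8333)·(1.8333) + (-3.1667)·(-3.1667) + (-3.1667)·(-3.1667) + (1.8333)·(1.8333)) / 5 = 30.8333/5 = 6.1667
  s[X,Y] = ((0.8333)·(-1.3333) + (1.8333)·(-0.3333) + (1.8333)·(2.6667) + (-3.1667)·(0.6667) + (-3.1667)·(-0.3333) + (1.8333)·(-1.3333)) / 5 = -0.3333/5 = -0.0667
  s[Y,Y] = ((-1.3333)·(-1.3333) + (-0.3333)·(-0.3333) + (2.6667)·(2.6667) + (0.6667)·(0.6667) + (-0.3333)·(-0.3333) + (-1.3333)·(-1.3333)) / 5 = 11.3333/5 = 2.2667
  Sample standard deviations s_i = √(s[i,i]):
  s(X) = √(6.1667) = 2.4833
  s(Y) = √(2.2667) = 1.5055

Step 3 — r_{ij} = s_{ij} / (s_i · s_j):
  r[X,X] = 1 (diagonal).
  r[X,Y] = -0.0667 / (2.4833 · 1.5055) = -0.0667 / 3.7387 = -0.0178
  r[Y,Y] = 1 (diagonal).

R is symmetric with unit diagonal. Assembling:

R = [[1, -0.0178],
 [-0.0178, 1]]


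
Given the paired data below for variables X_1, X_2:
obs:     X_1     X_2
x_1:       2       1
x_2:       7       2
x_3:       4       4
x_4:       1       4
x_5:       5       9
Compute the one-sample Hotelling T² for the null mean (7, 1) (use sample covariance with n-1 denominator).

Step 1 — sample mean vector:
  mean(X_1) = (2 + 7 + 4 + 1 + 5) / 5 = 19/5 = 3.8
  mean(X_2) = (1 + 2 + 4 + 4 + 9) / 5 = 20/5 = 4
  x̄ = (3.8, 4),  deviation x̄ - mu_0 = (3.8, 4) - (7, 1) = (-3.2, 3).

Step 2 — sample covariance matrix, S[i,j] = (1/(n-1)) · Σ_k (x_{k,i} - mean_i) · (x_{k,j} - mean_j), divisor n-1 = 4:
  S[X_1,X_1] = ((-1.8)·(-1.8) + (3.2)·(3.2) + (0.2)·(0.2) + (-2.8)·(-2.8) + (1.2)·(1.2)) / 4 = 22.8/4 = 5.7
  S[X_1,X_2] = ((-1.8)·(-3) + (3.2)·(-2) + (0.2)·(0) + (-2.8)·(0) + (1.2)·(5)) / 4 = 5/4 = 1.25
  S[X_2,X_2] = ((-3)·(-3) + (-2)·(-2) + (0)·(0) + (0)·(0) + (5)·(5)) / 4 = 38/4 = 9.5
  S = [[5.7, 1.25],
 [1.25, 9.5]].

Step 3 — invert S. det(S) = 5.7·9.5 - (1.25)² = 52.5875.
  S^{-1} = (1/det) · [[d, -b], [-b, a]] = [[0.1807, -0.0238],
 [-0.0238, 0.1084]].

Step 4 — quadratic form (x̄ - mu_0)^T · S^{-1} · (x̄ - mu_0):
  S^{-1} · (x̄ - mu_0) = (-0.6494, 0.4012),
  (x̄ - mu_0)^T · [...] = (-3.2)·(-0.6494) + (3)·(0.4012) = 3.2818.

Step 5 — scale by n: T² = 5 · 3.2818 = 16.4088.

T² ≈ 16.4088


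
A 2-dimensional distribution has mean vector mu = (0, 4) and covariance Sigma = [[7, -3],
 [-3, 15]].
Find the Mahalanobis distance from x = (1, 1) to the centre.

Step 1 — centre the observation: (x - mu) = (1, -3).

Step 2 — invert Sigma. det(Sigma) = 7·15 - (-3)² = 96.
  Sigma^{-1} = (1/det) · [[d, -b], [-b, a]] = [[0.1562, 0.0312],
 [0.0312, 0.0729]].

Step 3 — form the quadratic (x - mu)^T · Sigma^{-1} · (x - mu):
  Sigma^{-1} · (x - mu) = (0.0625, -0.1875).
  (x - mu)^T · [Sigma^{-1} · (x - mu)] = (1)·(0.0625) + (-3)·(-0.1875) = 0.625.

Step 4 — take square root: d = √(0.625) ≈ 0.7906.

d(x, mu) = √(0.625) ≈ 0.7906


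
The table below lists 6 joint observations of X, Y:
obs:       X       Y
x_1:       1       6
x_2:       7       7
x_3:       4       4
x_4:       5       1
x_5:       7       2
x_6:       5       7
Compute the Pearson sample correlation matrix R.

Step 1 — column means:
  mean(X) = (1 + 7 + 4 + 5 + 7 + 5) / 6 = 29/6 = 4.8333
  mean(Y) = (6 + 7 + 4 + 1 + 2 + 7) / 6 = 27/6 = 4.5

Step 2 — sample variances and covariances s[i,j] = (1/(n-1)) · Σ_k (x_{k,i} - mean_i) · (x_{k,j} - mean_j), with n-1 = 5:
  s[X,X] = ((-3.8333)·(-3.8333) + (2.1667)·(2.1667) + (-0.8333)·(-0.8333) + (0.1667)·(0.1667) + (2.1667)·(2.1667) + (0.1667)·(0.1667)) / 5 = 24.8333/5 = 4.9667
  s[X,Y] = ((-3.8333)·(1.5) + (2.1667)·(2.5) + (-0.8333)·(-0.5) + (0.1667)·(-3.5) + (2.1667)·(-2.5) + (0.1667)·(2.5)) / 5 = -5.5/5 = -1.1
  s[Y,Y] = ((1.5)·(1.5) + (2.5)·(2.5) + (-0.5)·(-0.5) + (-3.5)·(-3.5) + (-2.5)·(-2.5) + (2.5)·(2.5)) / 5 = 33.5/5 = 6.7
  Sample standard deviations s_i = √(s[i,i]):
  s(X) = √(4.9667) = 2.2286
  s(Y) = √(6.7) = 2.5884

Step 3 — r_{ij} = s_{ij} / (s_i · s_j):
  r[X,X] = 1 (diagonal).
  r[X,Y] = -1.1 / (2.2286 · 2.5884) = -1.1 / 5.7686 = -0.1907
  r[Y,Y] = 1 (diagonal).

R is symmetric with unit diagonal. Assembling:

R = [[1, -0.1907],
 [-0.1907, 1]]
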